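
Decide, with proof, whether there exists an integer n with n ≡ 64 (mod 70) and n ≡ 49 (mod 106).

No, no such integer exists.

Both moduli are multiples of 2 = gcd(70, 106), so any solution would satisfy n ≡ 64 and n ≡ 49 modulo 2 simultaneously.
These are incompatible: 64 − 49 = 15 is not divisible by 2.
Therefore no such n exists.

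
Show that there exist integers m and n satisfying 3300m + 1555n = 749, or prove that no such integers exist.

gcd(3300, 1555) = 5, so every integer of the form 3300m + 1555n is a multiple of 5.
But 749 = 5·149 + 4, so 5 ∤ 749.
So the equation is unsolvable over ℤ.

There are no such integers.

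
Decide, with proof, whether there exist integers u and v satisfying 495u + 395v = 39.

There are no such integers.

gcd(495, 395) = 5, so every integer of the form 495u + 395v is a multiple of 5.
But 39 is not a multiple of 5 (it leaves remainder 4).
Therefore 495u + 395v = 39 has no solution in integers.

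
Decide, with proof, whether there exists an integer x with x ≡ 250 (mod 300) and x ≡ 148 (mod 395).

No, no such integer exists.

gcd(300, 395) = 5. If x ≡ 250 (mod 300) and x ≡ 148 (mod 395), then x ≡ 250 (mod 5) and x ≡ 148 (mod 5).
But 250 mod 5 = 0 while 148 mod 5 = 3, a contradiction.
So no integer satisfies both congruences.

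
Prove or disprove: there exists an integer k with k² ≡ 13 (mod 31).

There is no such integer.

Apply Euler's criterion with the prime 31: 13 is a quadratic residue iff 13^15 ≡ 1 (mod 31), and a non-residue iff it is ≡ −1.
Repeated squaring mod 31: 13^2 = 169 ≡ 14; 13^4 ≡ 14² = 196 ≡ 10; 13^8 ≡ 10² = 100 ≡ 7.
Since 15 = 8 + 4 + 2 + 1, 13^15 ≡ 7 · 10 · 14 · 13; multiplying out mod 31: 7·10 = 70 ≡ 8, then 8·14 = 112 ≡ 19, then 19·13 = 247 ≡ 30. Thus 13^15 ≡ 30 ≡ −1 (mod 31).
By Euler's criterion 13 is a quadratic non-residue mod 31: no k satisfies k² ≡ 13 (mod 31).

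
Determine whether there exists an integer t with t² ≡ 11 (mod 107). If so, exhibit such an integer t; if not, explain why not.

t = 92 works: 92² = 8464, and 8464 − 11 = 8453 = 79·107.

t = 92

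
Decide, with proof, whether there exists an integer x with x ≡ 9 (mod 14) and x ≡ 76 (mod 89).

x = 877

gcd(14, 89) = 1, so the Chinese Remainder Theorem guarantees exactly one residue class mod 1246 satisfying both.
Any solution of the first congruence is x = 9 + 14t; substituting into the second, 14t ≡ 76 − 9 ≡ 67 (mod 89).
Since 14·70 = 980 = 11·89 + 1, the inverse of 14 mod 89 is 70.
Therefore t ≡ 70·67 = 4690 ≡ 62 (mod 89).
Taking t = 62 gives x = 9 + 14·62 = 877.
Verify: 877 = 62·14 + 9 and 877 = 9·89 + 76. ✓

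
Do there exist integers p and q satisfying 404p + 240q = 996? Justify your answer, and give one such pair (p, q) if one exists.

p = 9, q = -11

Every value of 404p + 240q is a multiple of gcd(404, 240) = 4; since 4 ∣ 996, solutions exist.
Dividing through by 4 reduces the equation to 101p + 60q = 249.
Euclidean algorithm: 101 = 1·60 + 41, 60 = 1·41 + 19, 41 = 2·19 + 3, 19 = 6·3 + 1, 3 = 3·1 + 0.
Working back up the chain: 1 = 19 − 6·3 = 19 − 6·(41 − 2·19) = −6·41 + 13·19 = −6·41 + 13·(60 − 1·41) = 13·60 − 19·41 = 13·60 − 19·(101 − 1·60) = −19·101 + 32·60. So 101·(-19) + 60·32 = 1.
Multiplying through by 249: p = (-19)·249 = -4731, q = 32·249 = 7968 is a solution.
Adding 79·60 to p and subtracting 79·101 from q gives the tidier solution (9, -11).
Check: 404·9 + 240·(-11) = 3636 − 2640 = 996. ✓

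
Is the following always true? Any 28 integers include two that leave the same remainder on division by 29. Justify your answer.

Try 28 consecutive integers, 2, 3, …, 29. Their remainders mod 29 are 2, 3, 4, 5, 6, 7, 8, 9, 10, 11, 12, 13, 14, 15, 16, 17, 18, 19, 20, 21, 22, 23, 24, 25, 26, 27, 28, 0 — pairwise different, as any 28 ≤ 29 consecutive integers have distinct residues.
Hence this collection has no pair with equal remainders mod 29, disproving the claim.

No; for instance {2, 3, 4, 5, 6, 7, 8, 9, 10, 11, 12, 13, 14, 15, 16, 17, 18, 19, 20, 21, 22, 23, 24, 25, 26, 27, 28, 29} is a counterexample.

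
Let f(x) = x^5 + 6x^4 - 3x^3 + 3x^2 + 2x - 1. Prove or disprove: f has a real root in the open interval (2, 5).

No.

f(2) = 119 and f(5) = 6584, both positive, so a sign-change argument is unavailable; we show f keeps this sign on the whole interval.
Substitute x = 2 + u, where 0 < u < 3 on the interval. Expanding, f(2 + u) = u^5 + 16u^4 + 85u^3 + 209u^2 + 250u + 119.
All 6 nonzero coefficients of this polynomial in u are positive; hence for u > 0 the value is a sum of positive terms (the constant 119 among them).
Therefore f(x) > 0 throughout (2, 5), and f has no zero there.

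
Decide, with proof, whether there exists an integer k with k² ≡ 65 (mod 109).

There is no such integer.

Apply Euler's criterion with the prime 109: 65 is a quadratic residue iff 65^54 ≡ 1 (mod 109), and a non-residue iff it is ≡ −1.
Repeated squaring mod 109: 65^2 = 4225 ≡ 83; 65^4 ≡ 83² = 6889 ≡ 22; 65^8 ≡ 22² = 484 ≡ 48; 65^16 ≡ 48² = 2304 ≡ 15; 65^32 ≡ 15² = 225 ≡ 7.
Since 54 = 32 + 16 + 4 + 2, 65^54 ≡ 7 · 15 · 22 · 83; multiplying out mod 109: 7·15 = 105 ≡ 105, then 105·22 = 2310 ≡ 21, then 21·83 = 1743 ≡ 108. Thus 65^54 ≡ 108 ≡ −1 (mod 109).
By Euler's criterion 65 is a quadratic non-residue mod 109: no k satisfies k² ≡ 65 (mod 109).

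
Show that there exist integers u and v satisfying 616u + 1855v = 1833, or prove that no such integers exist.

There are no such integers.

Both 616 and 1855 are divisible by gcd(616, 1855) = 7, hence so is any combination 616u + 1855v.
But 1833 is not a multiple of 7 (it leaves remainder 6).
Therefore 616u + 1855v = 1833 has no solution in integers.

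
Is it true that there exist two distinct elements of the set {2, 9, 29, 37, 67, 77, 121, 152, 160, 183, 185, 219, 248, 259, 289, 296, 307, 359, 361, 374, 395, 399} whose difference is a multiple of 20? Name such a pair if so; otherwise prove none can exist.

Reduce each element mod 20: 2↦2, 9↦9, 29↦9, 37↦17, 67↦7, 77↦17, 121↦1, 152↦12, 160↦0, 183↦3, 185↦5, 219↦19, 248↦8, 259↦19, 289↦9, 296↦16, 307↦7, 359↦19, 361↦1, 374↦14, 395↦15, 399↦19. The residue 9 repeats (at 9 and 29), and 29 − 9 = 20 = 1·20.

Yes: 9 and 29.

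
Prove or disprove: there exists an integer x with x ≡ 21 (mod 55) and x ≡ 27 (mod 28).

gcd(55, 28) = 1, so the Chinese Remainder Theorem guarantees exactly one residue class mod 1540 satisfying both.
Write x = 21 + 55t and require 21 + 55t ≡ 27 (mod 28), i.e. 55t ≡ 6 (mod 28).
55 ≡ 27 (mod 28), so this reads 27t ≡ 6 (mod 28). Note 27·27 = 729 ≡ 1 (mod 28) (as 729 − 1 = 26·28), so 27⁻¹ ≡ 27.
Multiplying by 27: t ≡ 27·6 = 162 ≡ 22 (mod 28).
Taking t = 22 gives x = 21 + 55·22 = 1231.
Verify: 1231 = 22·55 + 21 and 1231 = 43·28 + 27. ✓

x = 1231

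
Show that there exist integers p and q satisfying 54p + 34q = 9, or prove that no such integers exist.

No such integers exist.

gcd(54, 34) = 2, so every integer of the form 54p + 34q is a multiple of 2.
But 9 is not a multiple of 2 (it leaves remainder 1).
Hence no integers p, q satisfy the equation.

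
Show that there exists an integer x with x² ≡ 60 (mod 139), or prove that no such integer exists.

Apply Euler's criterion with the prime 139: 60 is a quadratic residue iff 60^69 ≡ 1 (mod 139), and a non-residue iff it is ≡ −1.
Squaring successively (mod 139): 60^2 = 3600 ≡ 125; 60^4 ≡ 125² = 15625 ≡ 57; 60^8 ≡ 57² = 3249 ≡ 52; 60^16 ≡ 52² = 2704 ≡ 63; 60^32 ≡ 63² = 3969 ≡ 77; 60^64 ≡ 77² = 5929 ≡ 91.
Since 69 = 64 + 4 + 1, 60^69 ≡ 91 · 57 · 60; multiplying out mod 139: 91·57 = 5187 ≡ 44, then 44·60 = 2640 ≡ 138. Thus 60^69 ≡ 138 ≡ −1 (mod 139).
By Euler's criterion 60 is a quadratic non-residue mod 139: no x satisfies x² ≡ 60 (mod 139).

No such integer exists.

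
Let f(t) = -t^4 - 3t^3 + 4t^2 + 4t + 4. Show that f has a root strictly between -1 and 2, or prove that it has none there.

f(-1) = 6 and f(2) = -12, which have opposite signs.
f is continuous everywhere (it is a polynomial), in particular on [-1, 2].
By the Intermediate Value Theorem, f takes the value 0 somewhere in the open interval.

Such a root exists.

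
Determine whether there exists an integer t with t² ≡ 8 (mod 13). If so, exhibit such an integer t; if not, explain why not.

No such integer exists.

Squares mod 13 repeat after t = 6 (as (−t)² = t²); for t = 0..6 they are 0, 1, 4, 9, 3, 12, 10.
The set of squares mod 13 is therefore {0, 1, 3, 4, 9, 10, 12}, which does not contain 8.
Therefore t² ≡ 8 (mod 13) has no solution.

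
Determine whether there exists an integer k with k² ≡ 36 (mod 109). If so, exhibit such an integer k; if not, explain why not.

Take k = 103. Then 103² = 10609 = 97·109 + 36, so 103² ≡ 36 (mod 109).

k = 103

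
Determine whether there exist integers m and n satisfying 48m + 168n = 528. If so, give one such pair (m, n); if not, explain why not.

Since gcd(48, 168) = 24 and 528 = 24·22, Bézout's identity guarantees a solution.
Dividing through by 24 reduces the equation to 2m + 7n = 22.
Dividing repeatedly: 7 = 3·2 + 1, 2 = 2·1 + 0.
Working back up the chain: 1 = 7 − 3·2. So 2·(-3) + 7·1 = 1.
Multiplying through by 22: m = (-3)·22 = -66, n = 1·22 = 22 is a solution.
Shifting by a multiple of (7, −2) keeps it a solution: m = -66 + 10·7 = 4, n = 22 − 10·2 = 2.
Indeed 48·4 + 168·2 = 192 + 336 = 528.

m = 4, n = 2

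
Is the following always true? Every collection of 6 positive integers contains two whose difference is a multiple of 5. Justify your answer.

There are exactly 5 possible remainders on division by 5.
With 6 integers and only 5 classes, the pigeonhole principle forces two of them, say a and b, into the same class.
Then a ≡ b (mod 5), i.e. 5 ∣ (a − b).

True.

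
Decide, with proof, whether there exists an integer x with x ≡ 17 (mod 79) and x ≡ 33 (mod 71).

x = 175

The moduli 79 and 71 are coprime, so by the Chinese Remainder Theorem a unique solution modulo 5609 exists.
Write x = 17 + 79t and require 17 + 79t ≡ 33 (mod 71), i.e. 79t ≡ 16 (mod 71).
79 ≡ 8 (mod 71), so this reads 8t ≡ 16 (mod 71). Invert 8 mod 71 by the Euclidean algorithm: 71 = 8·8 + 7, 8 = 1·7 + 1, 7 = 7·1 + 0; back-substituting, 1 = 8 − 1·7 = 8 − (71 − 8·8) = −71 + 9·8. Hence 8·9 ≡ 1, so 8⁻¹ ≡ 9 (mod 71).
Therefore t ≡ 9·16 = 144 ≡ 2 (mod 71).
With t = 2: x = 17 + 79·2 = 175.
Verify: 175 = 2·79 + 17 and 175 = 2·71 + 33. ✓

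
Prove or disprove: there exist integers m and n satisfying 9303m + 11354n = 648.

gcd(9303, 11354) = 7, so every integer of the form 9303m + 11354n is a multiple of 7.
But 648 = 7·92 + 4, so 7 ∤ 648.
Hence no integers m, n satisfy the equation.

There are no such integers.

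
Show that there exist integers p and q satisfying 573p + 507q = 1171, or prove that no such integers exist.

No, no such integers exist.

Both 573 and 507 are divisible by gcd(573, 507) = 3, hence so is any combination 573p + 507q.
But 1171 = 3·390 + 1, so 3 ∤ 1171.
So the equation is unsolvable over ℤ.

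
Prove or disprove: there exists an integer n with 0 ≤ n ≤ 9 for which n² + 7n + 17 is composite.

At n = 9: 9² + 7·9 + 17 = 161 = 7·23, which is composite.

n = 9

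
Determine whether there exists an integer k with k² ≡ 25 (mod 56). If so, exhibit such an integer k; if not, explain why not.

k = 47 works: 47² = 2209, and 2209 − 25 = 2184 = 39·56.

k = 47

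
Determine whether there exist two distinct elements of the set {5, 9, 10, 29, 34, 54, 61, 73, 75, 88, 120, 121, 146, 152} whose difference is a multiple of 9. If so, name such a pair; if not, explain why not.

Yes: 9 and 54.

Reduce each element mod 9: 5↦5, 9↦0, 10↦1, 29↦2, 34↦7, 54↦0, 61↦7, 73↦1, 75↦3, 88↦7, 120↦3, 121↦4, 146↦2, 152↦8. The residue 0 repeats (at 9 and 54), and 54 − 9 = 45 = 5·9.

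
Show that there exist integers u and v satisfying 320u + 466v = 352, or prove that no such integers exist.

Every value of 320u + 466v is a multiple of gcd(320, 466) = 2; since 2 ∣ 352, solutions exist.
Dividing through by 2 reduces the equation to 160u + 233v = 176.
Dividing repeatedly: 233 = 1·160 + 73, 160 = 2·73 + 14, 73 = 5·14 + 3, 14 = 4·3 + 2, 3 = 1·2 + 1, 2 = 2·1 + 0.
Unwinding: 1 = 3 − 1·2 = 3 − (14 − 4·3) = −14 + 5·3 = −14 + 5·(73 − 5·14) = 5·73 − 26·14 = 5·73 − 26·(160 − 2·73) = −26·160 + 57·73 = −26·160 + 57·(233 − 1·160) = 57·233 − 83·160, i.e. 160·(-83) + 233·57 = 1.
Scaling by 176 gives the particular solution (u, v) = (-14608, 10032).
Shifting by a multiple of (233, −160) keeps it a solution: u = -14608 + 63·233 = 71, v = 10032 − 63·160 = -48.
Check: 320·71 + 466·(-48) = 22720 − 22368 = 352. ✓

u = 71, v = -48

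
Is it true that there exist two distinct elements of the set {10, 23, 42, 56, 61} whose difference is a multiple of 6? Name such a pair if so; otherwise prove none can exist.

Two integers differ by a multiple of 6 exactly when they have the same residue mod 6. The residues are 10↦4, 23↦5, 42↦0, 56↦2, 61↦1.
All 5 residues are distinct, so no two elements differ by a multiple of 6.

There is no such pair.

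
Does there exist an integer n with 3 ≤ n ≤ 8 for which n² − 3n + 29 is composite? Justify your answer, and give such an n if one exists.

n = 8

At n = 8: 8² − 3·8 + 29 = 69 = 3·23, which is composite.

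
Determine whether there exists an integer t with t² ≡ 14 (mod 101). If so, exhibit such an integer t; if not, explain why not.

t = 32 works: 32² = 1024, and 1024 − 14 = 1010 = 10·101.

t = 32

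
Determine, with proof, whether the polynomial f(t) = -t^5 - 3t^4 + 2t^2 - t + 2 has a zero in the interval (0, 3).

Such a root exists.

f(0) = 2 and f(3) = -469, which have opposite signs.
f is continuous everywhere (it is a polynomial), in particular on [0, 3].
By the Intermediate Value Theorem, f takes the value 0 somewhere in the open interval.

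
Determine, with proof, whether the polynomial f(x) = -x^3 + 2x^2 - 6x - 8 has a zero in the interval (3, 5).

f(3) = -35 and f(5) = -113, both negative.
The derivative f'(x) = -3x^2 + 4x - 6 is a quadratic with discriminant 4² − 4·(-3)·(-6) = -56 < 0; it never vanishes, so it is always negative (sign of the leading coefficient).
So f is strictly decreasing; between 3 and 5 its values lie between f(3) = -35 and f(5) = -113, all negative. Therefore f has no root in (3, 5).

No.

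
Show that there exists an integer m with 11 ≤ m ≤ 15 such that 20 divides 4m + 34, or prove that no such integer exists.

There is no such integer m in that range.

For m = 11, 12, …, 15 the values of 4m + 34 modulo 20 are 18, 2, 6, 10, 14 respectively.
None is 0, so 20 never divides 4m + 34 on this range.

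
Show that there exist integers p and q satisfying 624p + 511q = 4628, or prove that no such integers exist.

Since gcd(624, 511) = 1, every integer is an integer combination of 624 and 511.
Run the Euclidean algorithm on 624 and 511: 624 = 1·511 + 113, 511 = 4·113 + 59, 113 = 1·59 + 54, 59 = 1·54 + 5, 54 = 10·5 + 4, 5 = 1·4 + 1, 4 = 4·1 + 0.
Back-substituting, 1 = 5 − 1·4 = 5 − (54 − 10·5) = −54 + 11·5 = −54 + 11·(59 − 1·54) = 11·59 − 12·54 = 11·59 − 12·(113 − 1·59) = −12·113 + 23·59 = −12·113 + 23·(511 − 4·113) = 23·511 − 104·113 = 23·511 − 104·(624 − 1·511) = −104·624 + 127·511; that is, 624·(-104) + 511·127 = 1.
Multiplying through by 4628: p = (-104)·4628 = -481312, q = 127·4628 = 587756 is a solution.
Adding 942·511 to p and subtracting 942·624 from q gives the tidier solution (50, -52).
Indeed 624·50 + 511·(-52) = 31200 − 26572 = 4628.

p = 50, q = -52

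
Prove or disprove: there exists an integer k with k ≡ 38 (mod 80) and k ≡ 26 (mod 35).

gcd(80, 35) = 5. If k ≡ 38 (mod 80) and k ≡ 26 (mod 35), then k ≡ 38 (mod 5) and k ≡ 26 (mod 5).
However 38 ≡ 3 and 26 ≡ 1 (mod 5), and 3 ≠ 1.
So no integer satisfies both congruences.

No such integer exists.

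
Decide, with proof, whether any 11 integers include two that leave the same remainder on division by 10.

There are exactly 10 possible remainders on division by 10.
With 11 integers and only 10 classes, the pigeonhole principle forces two of them, say a and b, into the same class.
That is, a and b leave the same remainder on division by 10, as claimed.

Yes, this is always true.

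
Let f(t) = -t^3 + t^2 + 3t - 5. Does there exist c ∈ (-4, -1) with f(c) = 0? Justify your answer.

f(-4) = 63 and f(-1) = -6, which have opposite signs.
As a polynomial, f is continuous on every closed interval.
By the Intermediate Value Theorem, f takes the value 0 somewhere in the open interval.

Yes, such a c exists.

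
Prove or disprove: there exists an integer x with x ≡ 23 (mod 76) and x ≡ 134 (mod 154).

Reduce both congruences modulo 2, which divides 76 and 154: they say x ≡ 23 (mod 2) and x ≡ 134 (mod 2).
But 23 mod 2 = 1 while 134 mod 2 = 0, a contradiction.
Therefore no such x exists.

No, no such integer exists.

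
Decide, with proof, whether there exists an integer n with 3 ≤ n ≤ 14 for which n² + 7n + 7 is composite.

At n = 12: 12² + 7·12 + 7 = 235 = 5·47, which is composite.

n = 12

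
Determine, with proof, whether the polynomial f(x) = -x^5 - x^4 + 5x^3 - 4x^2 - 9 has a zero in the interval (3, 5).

f(3) = -234 and f(5) = -3234, both negative, so a sign-change argument is unavailable; we show f keeps this sign on the whole interval.
Substitute x = 3 + u, where 0 < u < 2 on the interval. Expanding, f(3 + u) = -u^5 - 16u^4 - 97u^3 - 283u^2 - 402u - 234.
The nonzero coefficients here are all negative, so for u > 0 every term is negative (or zero), and the constant term -234 is strictly negative.
Therefore f(x) < 0 throughout (3, 5), and f has no zero there.

No such root exists.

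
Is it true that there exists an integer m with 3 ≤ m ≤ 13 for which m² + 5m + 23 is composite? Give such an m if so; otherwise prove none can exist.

The values for m = 3, 4, …, 13 are 47, 59, 73, 89, 107, 127, 149, 173, 199, 227, 257, and each of these is prime.
So no value in the range makes the expression composite.

No, no such integer m in that range exists.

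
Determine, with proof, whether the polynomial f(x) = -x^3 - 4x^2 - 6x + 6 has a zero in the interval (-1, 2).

Yes, f has a root in the interval.

f(-1) = 9 and f(2) = -30, which have opposite signs.
As a polynomial, f is continuous on every closed interval.
By the Intermediate Value Theorem f must vanish at some point of (-1, 2).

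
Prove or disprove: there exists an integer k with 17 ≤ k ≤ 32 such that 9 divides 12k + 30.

k = 17

Try k = 17: 12·17 + 30 = 234 = 26·9, which is divisible by 9.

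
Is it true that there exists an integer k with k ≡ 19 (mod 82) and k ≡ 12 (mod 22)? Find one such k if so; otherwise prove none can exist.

Reduce both congruences modulo 2, which divides 82 and 22: they say k ≡ 19 (mod 2) and k ≡ 12 (mod 2).
These are incompatible: 19 − 12 = 7 is not divisible by 2.
Therefore no such k exists.

No, no such integer exists.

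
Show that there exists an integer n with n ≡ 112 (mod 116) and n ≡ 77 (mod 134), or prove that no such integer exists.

There is no such integer.

Reduce both congruences modulo 2, which divides 116 and 134: they say n ≡ 112 (mod 2) and n ≡ 77 (mod 2).
However 112 ≡ 0 and 77 ≡ 1 (mod 2), and 0 ≠ 1.
So no integer satisfies both congruences.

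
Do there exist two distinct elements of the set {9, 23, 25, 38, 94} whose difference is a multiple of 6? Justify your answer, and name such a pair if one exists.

Two integers differ by a multiple of 6 exactly when they have the same residue mod 6. The residues are 9↦3, 23↦5, 25↦1, 38↦2, 94↦4.
No residue repeats among the 5 elements, so no pair has difference ≡ 0 (mod 6).

There is no such pair.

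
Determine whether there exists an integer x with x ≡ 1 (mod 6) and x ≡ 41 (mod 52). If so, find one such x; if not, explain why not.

x = 145

Here gcd(6, 52) = 2, and both 1 and 41 leave remainder 1 mod 2, so the system is consistent.
Put x = 1 + 6t, so we need 6t ≡ 40 (mod 52), equivalently (divide by 2) 3t ≡ 20 (mod 26).
Note 3·9 = 27 ≡ 1 (mod 26) (as 27 − 1 = 1·26), so 3⁻¹ ≡ 9.
Multiplying by 9: t ≡ 9·20 = 180 ≡ 24 (mod 26).
Then x = 1 + 6·24 = 145.
Check: 145 mod 6 = 1, 145 mod 52 = 41. ✓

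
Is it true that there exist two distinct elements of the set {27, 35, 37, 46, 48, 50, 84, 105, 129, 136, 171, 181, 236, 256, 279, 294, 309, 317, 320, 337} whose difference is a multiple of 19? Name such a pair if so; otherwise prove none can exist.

27 mod 19 = 8 and 46 mod 19 = 8, so 46 − 27 = 19 = 1·19.

27 and 46 are such a pair.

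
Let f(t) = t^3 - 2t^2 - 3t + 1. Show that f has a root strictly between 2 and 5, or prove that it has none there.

f(2) = -5 and f(5) = 61, which have opposite signs.
As a polynomial, f is continuous on every closed interval.
By the Intermediate Value Theorem, f takes the value 0 somewhere in the open interval.

Yes, f has a root in the interval.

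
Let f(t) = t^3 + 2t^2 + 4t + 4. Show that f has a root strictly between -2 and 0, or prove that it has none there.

f(-2) = -4 and f(0) = 4, which have opposite signs.
As a polynomial, f is continuous on every closed interval.
By the Intermediate Value Theorem f must vanish at some point of (-2, 0).

Such a root exists.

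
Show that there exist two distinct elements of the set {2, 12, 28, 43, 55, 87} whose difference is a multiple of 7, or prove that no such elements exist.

No, no such pair exists.

Reduce each element modulo 7: 2↦2, 12↦5, 28↦0, 43↦1, 55↦6, 87↦3.
No residue repeats among the 6 elements, so no pair has difference ≡ 0 (mod 7).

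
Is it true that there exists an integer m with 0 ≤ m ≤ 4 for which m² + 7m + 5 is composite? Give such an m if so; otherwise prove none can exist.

At m = 3: 3² + 7·3 + 5 = 35 = 5·7, which is composite.

m = 3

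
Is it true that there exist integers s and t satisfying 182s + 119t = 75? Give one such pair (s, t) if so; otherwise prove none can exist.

There are no such integers.

gcd(182, 119) = 7, so every integer of the form 182s + 119t is a multiple of 7.
However 75 leaves remainder 5 on division by 7.
Therefore 182s + 119t = 75 has no solution in integers.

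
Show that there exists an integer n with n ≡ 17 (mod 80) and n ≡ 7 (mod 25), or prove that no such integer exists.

n = 257

gcd(80, 25) = 5. A simultaneous solution exists iff 17 ≡ 7 (mod 5); here 17 mod 5 = 2 = 7 mod 5, so it does.
Step through n = 17, 17 + 80, 17 + 2·80, …: the values 17, 97, 177, 257 reduce mod 25 to 17, 22, 2, 7. The value 257 hits 7.
Indeed 257 ≡ 17 (mod 80) and 257 ≡ 7 (mod 25).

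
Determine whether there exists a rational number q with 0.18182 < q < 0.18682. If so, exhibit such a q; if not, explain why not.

Look for a denominator N such that an integer falls strictly between N·0.18182 and N·0.18682. N = 27 works: 27·0.18182 = 4.90914 < 5 < 5.04414 = 27·0.18682.
Dividing back, 0.18182 < 5/27 < 0.18682, and 5/27 is rational.

q = 5/27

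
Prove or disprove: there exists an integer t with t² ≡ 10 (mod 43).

t = 15

t = 15 works: 15² = 225, and 225 − 10 = 215 = 5·43.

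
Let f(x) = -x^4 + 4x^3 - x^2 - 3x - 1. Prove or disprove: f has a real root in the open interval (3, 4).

Yes, f has a root in the interval.

f(3) = 8 and f(4) = -29, which have opposite signs.
f is continuous everywhere (it is a polynomial), in particular on [3, 4].
By the Intermediate Value Theorem, f takes the value 0 somewhere in the open interval.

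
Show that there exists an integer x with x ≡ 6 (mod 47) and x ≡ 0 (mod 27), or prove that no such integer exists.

x = 1134

gcd(47, 27) = 1, so the Chinese Remainder Theorem guarantees exactly one residue class mod 1269 satisfying both.
Write x = 6 + 47t and require 6 + 47t ≡ 0 (mod 27), i.e. 47t ≡ 21 (mod 27).
47 ≡ 20 (mod 27), so this reads 20t ≡ 21 (mod 27). Invert 20 mod 27 by the Euclidean algorithm: 27 = 1·20 + 7, 20 = 2·7 + 6, 7 = 1·6 + 1, 6 = 6·1 + 0; back-substituting, 1 = 7 − 1·6 = 7 − (20 − 2·7) = −20 + 3·7 = −20 + 3·(27 − 1·20) = 3·27 − 4·20. Hence 20·(-4) ≡ 1, so 20⁻¹ ≡ -4 ≡ 23 (mod 27).
Multiplying by 23: t ≡ 23·21 = 483 ≡ 24 (mod 27).
Taking t = 24 gives x = 6 + 47·24 = 1134.
Verify: 1134 = 24·47 + 6 and 1134 = 42·27 + 0. ✓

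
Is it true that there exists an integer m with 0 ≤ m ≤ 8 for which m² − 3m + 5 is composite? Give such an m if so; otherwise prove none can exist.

m = 4

At m = 4: 4² − 3·4 + 5 = 9 = 3·3, which is composite.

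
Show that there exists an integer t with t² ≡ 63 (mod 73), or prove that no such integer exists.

73 is prime, so by Euler's criterion 63 is a square mod 73 iff 63^((73−1)/2) = 63^36 ≡ 1 (mod 73).
Squaring successively (mod 73): 63^2 = 3969 ≡ 27; 63^4 ≡ 27² = 729 ≡ 72; 63^8 ≡ 72² = 5184 ≡ 1; 63^16 ≡ 1² = 1 ≡ 1; 63^32 ≡ 1² = 1 ≡ 1.
Since 36 = 32 + 4, 63^36 ≡ 1 · 72; multiplying out mod 73: 1·72 = 72 ≡ 72. Thus 63^36 ≡ 72 ≡ −1 (mod 73).
By Euler's criterion 63 is a quadratic non-residue mod 73: no t satisfies t² ≡ 63 (mod 73).

No such integer exists.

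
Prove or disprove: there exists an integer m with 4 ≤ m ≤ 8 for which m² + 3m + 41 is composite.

m = 4

At m = 4: 4² + 3·4 + 41 = 69 = 3·23, which is composite.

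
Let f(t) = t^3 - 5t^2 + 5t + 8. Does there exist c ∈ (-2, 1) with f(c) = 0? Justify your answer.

f(-2) = -30 and f(1) = 9, which have opposite signs.
As a polynomial, f is continuous on every closed interval.
So by the Intermediate Value Theorem there is a c strictly between -2 and 1 with f(c) = 0.

Yes, such a c exists.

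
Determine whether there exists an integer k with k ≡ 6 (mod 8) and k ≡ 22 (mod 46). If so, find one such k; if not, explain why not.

gcd(8, 46) = 2. A simultaneous solution exists iff 6 ≡ 22 (mod 2); here 6 mod 2 = 0 = 22 mod 2, so it does.
The integers ≡ 6 (mod 8) are 6, 14, 22, …; their remainders mod 46 are 6, 14, 22, so k = 22 is the first that is ≡ 22 (mod 46).
Check: 22 mod 8 = 6, 22 mod 46 = 22. ✓

k = 22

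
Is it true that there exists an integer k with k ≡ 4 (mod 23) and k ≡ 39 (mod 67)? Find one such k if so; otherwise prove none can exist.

gcd(23, 67) = 1, so the Chinese Remainder Theorem guarantees exactly one residue class mod 1541 satisfying both.
Any solution of the first congruence is k = 4 + 23t; substituting into the second, 23t ≡ 39 − 4 ≡ 35 (mod 67).
To invert 23 modulo 67: 67 = 2·23 + 21, 23 = 1·21 + 2, 21 = 10·2 + 1, 2 = 2·1 + 0, and unwinding, 1 = 21 − 10·2 = 21 − 10·(23 − 1·21) = −10·23 + 11·21 = −10·23 + 11·(67 − 2·23) = 11·67 − 32·23. Thus 23⁻¹ ≡ -32 ≡ 35 (mod 67).
Multiplying by 35: t ≡ 35·35 = 1225 ≡ 19 (mod 67).
Taking t = 19 gives k = 4 + 23·19 = 441.
Verify: 441 = 19·23 + 4 and 441 = 6·67 + 39. ✓

k = 441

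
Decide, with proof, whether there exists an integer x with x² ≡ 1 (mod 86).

Take x = 1. Then 1² = 1, and since 0 ≤ 1 < 86 this is already reduced: 1² ≡ 1 (mod 86).

x = 1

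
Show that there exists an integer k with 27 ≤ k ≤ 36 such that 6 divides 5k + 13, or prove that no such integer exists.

k = 31

At k = 31 we get 5·31 + 13 = 168, and 168 = 6·28.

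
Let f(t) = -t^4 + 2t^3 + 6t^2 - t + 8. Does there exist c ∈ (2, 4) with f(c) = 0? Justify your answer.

f(2) = 30 and f(4) = -28, which have opposite signs.
f is continuous everywhere (it is a polynomial), in particular on [2, 4].
So by the Intermediate Value Theorem there is a c strictly between 2 and 4 with f(c) = 0.

Yes, such a c exists.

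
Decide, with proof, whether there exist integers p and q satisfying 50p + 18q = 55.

No such integers exist.

gcd(50, 18) = 2, so every integer of the form 50p + 18q is a multiple of 2.
But 55 is not a multiple of 2 (it leaves remainder 1).
So the equation is unsolvable over ℤ.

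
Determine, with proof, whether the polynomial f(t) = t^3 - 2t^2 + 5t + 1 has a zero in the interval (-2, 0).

Such a root exists.

f(-2) = -25 and f(0) = 1, which have opposite signs.
f is continuous everywhere (it is a polynomial), in particular on [-2, 0].
By the Intermediate Value Theorem f must vanish at some point of (-2, 0).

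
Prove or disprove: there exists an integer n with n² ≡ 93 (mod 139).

No, no such integer exists.

Apply Euler's criterion with the prime 139: 93 is a quadratic residue iff 93^69 ≡ 1 (mod 139), and a non-residue iff it is ≡ −1.
Squaring successively (mod 139): 93^2 = 8649 ≡ 31; 93^4 ≡ 31² = 961 ≡ 127; 93^8 ≡ 127² = 16129 ≡ 5; 93^16 ≡ 5² = 25 ≡ 25; 93^32 ≡ 25² = 625 ≡ 69; 93^64 ≡ 69² = 4761 ≡ 35.
Since 69 = 64 + 4 + 1, 93^69 ≡ 35 · 127 · 93; multiplying out mod 139: 35·127 = 4445 ≡ 136, then 136·93 = 12648 ≡ 138. Thus 93^69 ≡ 138 ≡ −1 (mod 139).
By Euler's criterion 93 is a quadratic non-residue mod 139: no n satisfies n² ≡ 93 (mod 139).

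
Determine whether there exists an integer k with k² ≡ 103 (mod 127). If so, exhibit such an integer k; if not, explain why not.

k = 105 works: 105² = 11025, and 11025 − 103 = 10922 = 86·127.

k = 105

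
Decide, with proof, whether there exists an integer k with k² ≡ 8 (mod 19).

No, no such integer exists.

Since (19 − k)² ≡ k² (mod 19), it suffices to square k = 0, 1, …, 9: the residues are 0, 1, 4, 9, 16, 6, 17, 11, 7, 5.
The set of squares mod 19 is therefore {0, 1, 4, 5, 6, 7, 9, 11, 16, 17}, which does not contain 8.
Hence no integer k has k² ≡ 8 (mod 19).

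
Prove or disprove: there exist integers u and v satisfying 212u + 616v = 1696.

u = 8, v = 0

Every value of 212u + 616v is a multiple of gcd(212, 616) = 4; since 4 ∣ 1696, solutions exist.
Dividing through by 4 reduces the equation to 53u + 154v = 424.
Euclidean algorithm: 154 = 2·53 + 48, 53 = 1·48 + 5, 48 = 9·5 + 3, 5 = 1·3 + 2, 3 = 1·2 + 1, 2 = 2·1 + 0.
Back-substituting, 1 = 3 − 1·2 = 3 − (5 − 1·3) = −5 + 2·3 = −5 + 2·(48 − 9·5) = 2·48 − 19·5 = 2·48 − 19·(53 − 1·48) = −19·53 + 21·48 = −19·53 + 21·(154 − 2·53) = 21·154 − 61·53; that is, 53·(-61) + 154·21 = 1.
Multiplying through by 424: u = (-61)·424 = -25864, v = 21·424 = 8904 is a solution.
Adding 168·154 to u and subtracting 168·53 from v gives the tidier solution (8, 0).
Indeed 212·8 + 616·0 = 1696 + 0 = 1696.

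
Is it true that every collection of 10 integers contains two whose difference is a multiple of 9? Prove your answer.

Partition the integers by their residue mod 9; there are 9 classes.
Placing 10 integers into 9 classes, some class receives at least two — say a and b.
Their difference a − b is then a multiple of 9.

True.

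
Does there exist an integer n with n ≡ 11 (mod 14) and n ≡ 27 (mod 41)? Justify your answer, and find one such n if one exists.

gcd(14, 41) = 1, so the Chinese Remainder Theorem guarantees exactly one residue class mod 574 satisfying both.
Write n = 11 + 14t and require 11 + 14t ≡ 27 (mod 41), i.e. 14t ≡ 16 (mod 41).
To invert 14 modulo 41: 41 = 2·14 + 13, 14 = 1·13 + 1, 13 = 13·1 + 0, and unwinding, 1 = 14 − 1·13 = 14 − (41 − 2·14) = −41 + 3·14. Thus 14⁻¹ ≡ 3 (mod 41).
Multiplying by 3: t ≡ 3·16 = 48 ≡ 7 (mod 41).
With t = 7: n = 11 + 14·7 = 109.
Check: 109 mod 14 = 11, 109 mod 41 = 27. ✓

n = 109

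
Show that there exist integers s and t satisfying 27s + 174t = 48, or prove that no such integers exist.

Every value of 27s + 174t is a multiple of gcd(27, 174) = 3; since 3 ∣ 48, solutions exist.
Dividing through by 3 reduces the equation to 9s + 58t = 16.
Run the Euclidean algorithm on 58 and 9: 58 = 6·9 + 4, 9 = 2·4 + 1, 4 = 4·1 + 0.
Back-substituting, 1 = 9 − 2·4 = 9 − 2·(58 − 6·9) = −2·58 + 13·9; that is, 9·13 + 58·(-2) = 1.
Multiplying through by 16: s = 13·16 = 208, t = (-2)·16 = -32 is a solution.
Shifting by a multiple of (58, −9) keeps it a solution: s = 208 − 3·58 = 34, t = -32 + 3·9 = -5.
Indeed 27·34 + 174·(-5) = 918 − 870 = 48.

s = 34, t = -5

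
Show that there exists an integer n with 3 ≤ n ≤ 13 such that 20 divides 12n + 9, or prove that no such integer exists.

The values of 12n + 9 for n = 3, 4, …, 13 are 45, 57, 69, 81, 93, 105, 117, 129, 141, 153, 165; reduced mod 20 these are 5, 17, 9, 1, 13, 5, 17, 9, 1, 13, 5.
Since 0 is absent from this list, 20 ∤ 12n + 9 for every n with 3 ≤ n ≤ 13.

No, no such integer n in that range exists.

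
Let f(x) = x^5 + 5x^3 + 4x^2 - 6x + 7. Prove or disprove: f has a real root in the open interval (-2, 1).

Yes, f has a root in the interval.

f(-2) = -37 and f(1) = 11, which have opposite signs.
Since f is a polynomial it is continuous on [-2, 1].
By the Intermediate Value Theorem, f takes the value 0 somewhere in the open interval.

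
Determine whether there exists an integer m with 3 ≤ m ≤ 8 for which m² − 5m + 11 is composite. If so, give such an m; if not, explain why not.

At m = 8: 8² − 5·8 + 11 = 35 = 5·7, which is composite.

m = 8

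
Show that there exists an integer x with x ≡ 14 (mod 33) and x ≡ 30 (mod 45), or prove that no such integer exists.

No such integer exists.

Both moduli are multiples of 3 = gcd(33, 45), so any solution would satisfy x ≡ 14 and x ≡ 30 modulo 3 simultaneously.
These are incompatible: 14 − 30 = -16 is not divisible by 3.
Hence the system has no solution.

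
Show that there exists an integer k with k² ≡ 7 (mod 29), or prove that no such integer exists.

k = 23

Take k = 23. Then 23² = 529 = 18·29 + 7, so 23² ≡ 7 (mod 29).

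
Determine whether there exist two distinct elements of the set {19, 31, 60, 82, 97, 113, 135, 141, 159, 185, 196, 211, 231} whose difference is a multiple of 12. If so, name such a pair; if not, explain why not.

19 and 31 are such a pair.

Both 19 and 31 leave remainder 7 on division by 12; their difference 12 = 1·12 is a multiple of 12.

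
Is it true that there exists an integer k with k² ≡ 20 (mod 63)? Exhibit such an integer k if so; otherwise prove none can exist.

Work modulo the divisor 3 of 63. If k² ≡ 20 (mod 63) then k² ≡ 2 (mod 3).
Squares mod 3 repeat after k = 1 (as (−k)² = k²); for k = 0..1 they are 0, 1.
The set of squares mod 3 is therefore {0, 1}, which does not contain 2.
Therefore k² ≡ 20 (mod 63) has no solution.

There is no such integer.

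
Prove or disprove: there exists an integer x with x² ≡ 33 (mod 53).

No such integer exists.

53 is prime, so by Euler's criterion 33 is a square mod 53 iff 33^((53−1)/2) = 33^26 ≡ 1 (mod 53).
Repeated squaring mod 53: 33^2 = 1089 ≡ 29; 33^4 ≡ 29² = 841 ≡ 46; 33^8 ≡ 46² = 2116 ≡ 49; 33^16 ≡ 49² = 2401 ≡ 16.
Since 26 = 16 + 8 + 2, 33^26 ≡ 16 · 49 · 29; multiplying out mod 53: 16·49 = 784 ≡ 42, then 42·29 = 1218 ≡ 52. Thus 33^26 ≡ 52 ≡ −1 (mod 53).
By Euler's criterion 33 is a quadratic non-residue mod 53: no x satisfies x² ≡ 33 (mod 53).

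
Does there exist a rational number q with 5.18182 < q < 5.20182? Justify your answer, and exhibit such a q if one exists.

q = 26/5

Multiplying by 5: 5·5.18182 = 25.90910 and 5·5.20182 = 26.00910, so the integer 26 lies strictly between them.
So q = 26/5 works: it is a ratio of integers, and dividing 5·5.18182 < 26 < 5·5.20182 through by 5 gives 5.18182 < 26/5 < 5.20182.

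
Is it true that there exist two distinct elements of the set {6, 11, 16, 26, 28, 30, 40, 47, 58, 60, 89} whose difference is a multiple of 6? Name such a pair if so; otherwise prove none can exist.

Reduce each element mod 6: 6↦0, 11↦5, 16↦4, 26↦2, 28↦4, 30↦0, 40↦4, 47↦5, 58↦4, 60↦0, 89↦5. The residue 0 repeats (at 6 and 30), and 30 − 6 = 24 = 4·6.

The pair (6, 30) works.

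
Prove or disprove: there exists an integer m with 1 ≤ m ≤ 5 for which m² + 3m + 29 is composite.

m = 2

At m = 2: 2² + 3·2 + 29 = 39 = 3·13, which is composite.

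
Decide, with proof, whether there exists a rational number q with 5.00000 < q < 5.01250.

q = 406/81

Look for a denominator N such that an integer falls strictly between N·5.00000 and N·5.01250. N = 81 works: 81·5.00000 = 405.00000 < 406 < 406.01250 = 81·5.01250.
So q = 406/81 works: it is a ratio of integers, and dividing 81·5.00000 < 406 < 81·5.01250 through by 81 gives 5.00000 < 406/81 < 5.01250.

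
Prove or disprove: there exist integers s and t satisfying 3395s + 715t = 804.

gcd(3395, 715) = 5, so every integer of the form 3395s + 715t is a multiple of 5.
But 804 = 5·160 + 4, so 5 ∤ 804.
Therefore 3395s + 715t = 804 has no solution in integers.

No, no such integers exist.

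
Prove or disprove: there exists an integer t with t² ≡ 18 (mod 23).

t = 15

t = 15 works: 15² = 225, and 225 − 18 = 207 = 9·23.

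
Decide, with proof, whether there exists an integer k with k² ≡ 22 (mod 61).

k = 12

Take k = 12. Then 12² = 144 = 2·61 + 22, so 12² ≡ 22 (mod 61).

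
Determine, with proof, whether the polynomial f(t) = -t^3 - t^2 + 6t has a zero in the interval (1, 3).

Yes, f has a root in the interval.

f(1) = 4 and f(3) = -18, which have opposite signs.
As a polynomial, f is continuous on every closed interval.
By the Intermediate Value Theorem f must vanish at some point of (1, 3).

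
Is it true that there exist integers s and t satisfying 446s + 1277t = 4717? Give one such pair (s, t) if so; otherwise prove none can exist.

446 and 1277 are coprime, so 446s + 1277t ranges over all of ℤ.
Dividing repeatedly: 1277 = 2·446 + 385, 446 = 1·385 + 61, 385 = 6·61 + 19, 61 = 3·19 + 4, 19 = 4·4 + 3, 4 = 1·3 + 1, 3 = 3·1 + 0.
Back-substituting, 1 = 4 − 1·3 = 4 − (19 − 4·4) = −19 + 5·4 = −19 + 5·(61 − 3·19) = 5·61 − 16·19 = 5·61 − 16·(385 − 6·61) = −16·385 + 101·61 = −16·385 + 101·(446 − 1·385) = 101·446 − 117·385 = 101·446 − 117·(1277 − 2·446) = −117·1277 + 335·446; that is, 446·335 + 1277·(-117) = 1.
Times 4717: 446·1580195 + 1277·(-551889) = 4717, so (1580195, -551889) solves it.
Subtracting 1237·1277 from s and adding 1237·446 to t gives the tidier solution (546, -187).
Check: 446·546 + 1277·(-187) = 243516 − 238799 = 4717. ✓

s = 546, t = -187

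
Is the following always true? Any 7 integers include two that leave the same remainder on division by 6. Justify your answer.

Each integer lies in one of the 6 residue classes modulo 6.
With 7 integers and only 6 classes, the pigeonhole principle forces two of them, say a and b, into the same class.
That is, a and b leave the same remainder on division by 6, as claimed.

Yes.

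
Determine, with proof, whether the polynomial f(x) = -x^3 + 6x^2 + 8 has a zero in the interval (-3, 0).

f(-3) = 89 and f(0) = 8, both positive, so a sign-change argument is unavailable; we show f keeps this sign on the whole interval.
Shift to the endpoint 0: with x = −u (0 < u < 3), one computes f(−u) = u^3 + 6u^2 + 8.
All 3 nonzero coefficients of this polynomial in u are positive; hence for u > 0 the value is a sum of positive terms (the constant 8 among them).
Therefore f(x) > 0 throughout (-3, 0), and f has no zero there.

No.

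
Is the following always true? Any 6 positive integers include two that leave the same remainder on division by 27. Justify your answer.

No, the set {45, 46, 47, 48, 49, 50} is a counterexample.

Try 6 consecutive integers, 45, 46, …, 50. Their remainders mod 27 are 18, 19, 20, 21, 22, 23 — pairwise different, as any 6 ≤ 27 consecutive integers have distinct residues.
So no two of them leave the same remainder on division by 27; the claim fails for this set.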